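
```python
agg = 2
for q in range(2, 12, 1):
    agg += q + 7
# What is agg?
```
Trace:
  agg=2
  agg=11, q=2
  agg=21, q=3
  agg=32, q=4
  agg=44, q=5
  agg=57, q=6
  agg=71, q=7
  agg=86, q=8
  agg=102, q=9
  agg=119, q=10
  agg=137, q=11

Final answer: 137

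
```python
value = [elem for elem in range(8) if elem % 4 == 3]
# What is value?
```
Trace:
  elem=0
  elem=1
  elem=2
  elem=3
  elem=4
  elem=5
  elem=6
  elem=7
  value=[3, 7]

Final answer: [3, 7]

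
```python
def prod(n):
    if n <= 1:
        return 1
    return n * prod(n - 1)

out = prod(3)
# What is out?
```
Call trace:
prod(n=3)
  prod(n=2)
    prod(n=1)
    -> return 1
  -> return 2
-> return 6

Final answer: 6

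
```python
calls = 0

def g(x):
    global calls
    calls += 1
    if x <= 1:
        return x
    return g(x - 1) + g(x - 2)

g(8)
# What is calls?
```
Call trace (a repeated sub-call is expanded the first time; later identical calls just restate its return value):
g(x=8)
  g(x=7)
    g(x=6)
      g(x=5)
        g(x=4)
          g(x=3)
            g(x=2)
              g(x=1)
              -> return 1
              g(x=0)
              -> return 0
            -> return 1
            g(x=1)
            -> return 1
          -> return 2
          g(x=2) -> return 1  (same call as traced above)
        -> return 3
        g(x=3) -> return 2  (same call as traced above)
      -> return 5
      g(x=4) -> return 3  (same call as traced above)
    -> return 8
    g(x=5) -> return 5  (same call as traced above)
  -> return 13
  g(x=6) -> return 8  (same call as traced above)
-> return 21

calls is incremented once per call, so count the calls in each subtree. Let C(x) = number of calls made by g(x).
C(0) = C(1) = 1 (base case, no recursion); C(x) = 1 + C(x - 1) + C(x - 2) otherwise.
C(2) = 1 + C(1) + C(0) = 1 + 1 + 1 = 3
C(3) = 1 + C(2) + C(1) = 1 + 3 + 1 = 5
C(4) = 1 + C(3) + C(2) = 1 + 5 + 3 = 9
C(5) = 1 + C(4) + C(3) = 1 + 9 + 5 = 15
C(6) = 1 + C(5) + C(4) = 1 + 15 + 9 = 25
C(7) = 1 + C(6) + C(5) = 1 + 25 + 15 = 41
C(8) = 1 + C(7) + C(6) = 1 + 41 + 25 = 67
calls = C(8) = 67

Final answer: 67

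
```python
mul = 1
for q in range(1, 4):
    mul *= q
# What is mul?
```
Trace:
  mul=1
  mul=1, q=1
  mul=2, q=2
  mul=6, q=3

Final answer: 6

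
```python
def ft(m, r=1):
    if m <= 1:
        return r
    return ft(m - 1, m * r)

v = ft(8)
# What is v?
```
Call trace:
ft(m=8, r=1)
  ft(m=7, r=8)
    ft(m=6, r=56)
      ft(m=5, r=336)
        ft(m=4, r=1680)
          ft(m=3, r=6720)
            ft(m=2, r=20160)
              ft(m=1, r=40320)
              -> return 40320
            -> return 40320
          -> return 40320
        -> return 40320
      -> return 40320
    -> return 40320
  -> return 40320
-> return 40320

Final answer: 40320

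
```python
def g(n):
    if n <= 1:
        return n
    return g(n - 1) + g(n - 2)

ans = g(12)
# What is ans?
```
Call trace (a repeated sub-call is expanded the first time; later identical calls just restate its return value):
g(n=12)
  g(n=11)
    g(n=10)
      g(n=9)
        g(n=8)
          g(n=7)
            g(n=6)
              g(n=5)
                g(n=4)
                  g(n=3)
                    g(n=2)
                      g(n=1)
                      -> return 1
                      g(n=0)
                      -> return 0
                    -> return 1
                    g(n=1)
                    -> return 1
                  -> return 2
                  g(n=2) -> return 1  (same call as traced above)
                -> return 3
                g(n=3) -> return 2  (same call as traced above)
              -> return 5
              g(n=4) -> return 3  (same call as traced above)
            -> return 8
            g(n=5) -> return 5  (same call as traced above)
          -> return 13
          g(n=6) -> return 8  (same call as traced above)
        -> return 21
        g(n=7) -> return 13  (same call as traced above)
      -> return 34
      g(n=8) -> return 21  (same call as traced above)
    -> return 55
    g(n=9) -> return 34  (same call as traced above)
  -> return 89
  g(n=10) -> return 55  (same call as traced above)
-> return 144

Final answer: 144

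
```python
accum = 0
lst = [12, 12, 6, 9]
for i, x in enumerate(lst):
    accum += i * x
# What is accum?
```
Trace:
  accum=0
  accum=0, i=0, x=12
  accum=12, i=1, x=12
  accum=24, i=2, x=6
  accum=51, i=3, x=9

Final answer: 51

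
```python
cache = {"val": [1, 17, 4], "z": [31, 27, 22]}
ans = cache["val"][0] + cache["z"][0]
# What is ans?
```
Trace:
  cache={'val': [1, 17, 4], 'z': [31, 27, 22]}
  cache={'val': [1, 17, 4], 'z': [31, 27, 22]}, ans=32

Final answer: 32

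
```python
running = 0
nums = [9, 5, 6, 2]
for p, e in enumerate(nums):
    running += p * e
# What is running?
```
Trace:
  running=0
  running=0, p=0, e=9
  running=5, p=1, e=5
  running=17, p=2, e=6
  running=23, p=3, e=2

Final answer: 23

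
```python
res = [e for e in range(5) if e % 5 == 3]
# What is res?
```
Trace:
  e=0
  e=1
  e=2
  e=3
  e=4
  res=[3]

Final answer: [3]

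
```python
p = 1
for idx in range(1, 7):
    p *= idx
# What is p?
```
Trace:
  p=1
  p=1, idx=1
  p=2, idx=2
  p=6, idx=3
  p=24, idx=4
  p=120, idx=5
  p=720, idx=6

Final answer: 720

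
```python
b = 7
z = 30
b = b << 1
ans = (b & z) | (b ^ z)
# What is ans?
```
Trace:
  b=7
  b=7, z=30
  b=14, z=30
  b=14, z=30, ans=30

Final answer: 30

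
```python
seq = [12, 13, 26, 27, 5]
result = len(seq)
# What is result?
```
Trace:
  seq=[12, 13, 26, 27, 5]
  seq=[12, 13, 26, 27, 5], result=5

Final answer: 5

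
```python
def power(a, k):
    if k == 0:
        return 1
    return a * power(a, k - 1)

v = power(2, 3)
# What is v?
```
Call trace:
power(a=2, k=3)
  power(a=2, k=2)
    power(a=2, k=1)
      power(a=2, k=0)
      -> return 1
    -> return 2
  -> return 4
-> return 8

Final answer: 8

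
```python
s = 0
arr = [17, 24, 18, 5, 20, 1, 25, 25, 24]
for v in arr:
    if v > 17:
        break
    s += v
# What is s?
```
Trace:
  s=0
  s=17, v=17
  s=17, v=24

Final answer: 17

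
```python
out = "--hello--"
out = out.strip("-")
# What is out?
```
Trace:
  out='--hello--'
  out='hello'

Final answer: 'hello'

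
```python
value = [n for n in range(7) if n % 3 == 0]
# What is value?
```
Trace:
  n=0
  n=1
  n=2
  n=3
  n=4
  n=5
  n=6
  value=[0, 3, 6]

Final answer: [0, 3, 6]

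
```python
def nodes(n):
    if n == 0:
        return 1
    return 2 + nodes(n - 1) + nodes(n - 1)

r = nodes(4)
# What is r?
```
Call trace (a repeated sub-call is expanded the first time; later identical calls just restate its return value):
nodes(n=4)
  nodes(n=3)
    nodes(n=2)
      nodes(n=1)
        nodes(n=0)
        -> return 1
        nodes(n=0)
        -> return 1
      -> return 4
      nodes(n=1) -> return 4  (same call as traced above)
    -> return 10
    nodes(n=2) -> return 10  (same call as traced above)
  -> return 22
  nodes(n=3) -> return 22  (same call as traced above)
-> return 46

Final answer: 46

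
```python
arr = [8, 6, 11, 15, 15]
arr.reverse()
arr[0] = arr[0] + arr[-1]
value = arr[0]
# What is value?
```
Trace:
  arr=[8, 6, 11, 15, 15]
  arr=[15, 15, 11, 6, 8]
  arr=[23, 15, 11, 6, 8]
  arr=[23, 15, 11, 6, 8], value=23

Final answer: 23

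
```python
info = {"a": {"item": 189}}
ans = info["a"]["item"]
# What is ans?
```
Trace:
  info={'a': {'item': 189}}
  info={'a': {'item': 189}}, ans=189

Final answer: 189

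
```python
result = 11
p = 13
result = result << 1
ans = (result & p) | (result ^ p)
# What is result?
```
Trace:
  result=11
  result=11, p=13
  result=22, p=13
  result=22, p=13, ans=31

Final answer: 22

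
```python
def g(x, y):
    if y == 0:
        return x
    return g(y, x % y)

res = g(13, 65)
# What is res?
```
Call trace:
g(x=13, y=65)
  g(x=65, y=13)
    g(x=13, y=0)
    -> return 13
  -> return 13
-> return 13

Final answer: 13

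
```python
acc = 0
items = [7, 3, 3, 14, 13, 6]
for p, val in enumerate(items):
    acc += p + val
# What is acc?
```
Trace:
  acc=0
  acc=7, p=0, val=7
  acc=11, p=1, val=3
  acc=16, p=2, val=3
  acc=33, p=3, val=14
  acc=50, p=4, val=13
  acc=61, p=5, val=6

Final answer: 61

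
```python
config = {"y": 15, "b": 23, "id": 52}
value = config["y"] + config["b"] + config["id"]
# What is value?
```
Trace:
  config={'y': 15, 'b': 23, 'id': 52}
  config={'y': 15, 'b': 23, 'id': 52}, value=90

Final answer: 90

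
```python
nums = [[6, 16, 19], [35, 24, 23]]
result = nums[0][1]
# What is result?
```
Trace:
  nums=[[6, 16, 19], [35, 24, 23]]
  nums=[[6, 16, 19], [35, 24, 23]], result=16

Final answer: 16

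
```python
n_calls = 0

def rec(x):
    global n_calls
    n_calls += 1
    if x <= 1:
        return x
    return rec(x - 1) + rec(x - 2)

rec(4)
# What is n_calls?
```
Call trace (a repeated sub-call is expanded the first time; later identical calls just restate its return value):
rec(x=4)
  rec(x=3)
    rec(x=2)
      rec(x=1)
      -> return 1
      rec(x=0)
      -> return 0
    -> return 1
    rec(x=1)
    -> return 1
  -> return 2
  rec(x=2) -> return 1  (same call as traced above)
-> return 3

n_calls is incremented once per call, so count the calls in each subtree. Let C(x) = number of calls made by rec(x).
C(0) = C(1) = 1 (base case, no recursion); C(x) = 1 + C(x - 1) + C(x - 2) otherwise.
C(2) = 1 + C(1) + C(0) = 1 + 1 + 1 = 3
C(3) = 1 + C(2) + C(1) = 1 + 3 + 1 = 5
C(4) = 1 + C(3) + C(2) = 1 + 5 + 3 = 9
n_calls = C(4) = 9

Final answer: 9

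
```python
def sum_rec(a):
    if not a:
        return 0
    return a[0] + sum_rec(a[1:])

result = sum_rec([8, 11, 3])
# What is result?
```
Call trace:
sum_rec(a=[8, 11, 3])
  sum_rec(a=[11, 3])
    sum_rec(a=[3])
      sum_rec(a=[])
      -> return 0
    -> return 3
  -> return 14
-> return 22

Final answer: 22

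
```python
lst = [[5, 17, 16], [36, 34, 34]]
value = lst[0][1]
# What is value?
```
Trace:
  lst=[[5, 17, 16], [36, 34, 34]]
  lst=[[5, 17, 16], [36, 34, 34]], value=17

Final answer: 17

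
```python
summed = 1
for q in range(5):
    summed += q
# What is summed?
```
Trace:
  summed=1
  summed=1, q=0
  summed=2, q=1
  summed=4, q=2
  summed=7, q=3
  summed=11, q=4

Final answer: 11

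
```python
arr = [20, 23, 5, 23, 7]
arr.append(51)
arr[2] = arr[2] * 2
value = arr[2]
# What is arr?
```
Trace:
  arr=[20, 23, 5, 23, 7]
  arr=[20, 23, 5, 23, 7, 51]
  arr=[20, 23, 10, 23, 7, 51]
  arr=[20, 23, 10, 23, 7, 51], value=10

Final answer: [20, 23, 10, 23, 7, 51]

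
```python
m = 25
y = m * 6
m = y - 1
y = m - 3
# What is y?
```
Trace:
  m=25
  m=25, y=150
  m=149, y=150
  m=149, y=146

Final answer: 146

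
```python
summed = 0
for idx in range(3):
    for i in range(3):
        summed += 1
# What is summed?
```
Trace:
  summed=0
  summed=1, idx=0, i=0
  summed=2, idx=0, i=1
  summed=3, idx=0, i=2
  summed=4, idx=1, i=0
  summed=5, idx=1, i=1
  summed=6, idx=1, i=2
  summed=7, idx=2, i=0
  summed=8, idx=2, i=1
  summed=9, idx=2, i=2

Final answer: 9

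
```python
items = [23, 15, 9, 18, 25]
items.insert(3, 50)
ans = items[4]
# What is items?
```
Trace:
  items=[23, 15, 9, 18, 25]
  items=[23, 15, 9, 50, 18, 25]
  items=[23, 15, 9, 50, 18, 25], ans=18

Final answer: [23, 15, 9, 50, 18, 25]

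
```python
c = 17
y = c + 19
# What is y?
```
Trace:
  c=17
  c=17, y=36

Final answer: 36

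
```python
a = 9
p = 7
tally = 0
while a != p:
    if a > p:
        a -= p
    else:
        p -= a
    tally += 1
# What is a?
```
Trace:
  a=9
  a=9, p=7
  a=9, p=7, tally=0
  a=2, p=7, tally=1
  a=2, p=5, tally=2
  a=2, p=3, tally=3
  a=2, p=1, tally=4
  a=1, p=1, tally=5

Final answer: 1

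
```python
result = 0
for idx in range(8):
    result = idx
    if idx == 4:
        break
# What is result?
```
Trace:
  result=0
  result=0, idx=0
  result=1, idx=1
  result=2, idx=2
  result=3, idx=3
  result=4, idx=4

Final answer: 4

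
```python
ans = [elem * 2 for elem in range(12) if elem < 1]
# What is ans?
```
Trace:
  elem=0
  elem=1
  elem=2
  elem=3
  elem=4
  elem=5
  elem=6
  elem=7
  elem=8
  elem=9
  elem=10
  elem=11
  ans=[0]

Final answer: [0]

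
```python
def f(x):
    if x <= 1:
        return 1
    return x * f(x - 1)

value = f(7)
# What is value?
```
Call trace:
f(x=7)
  f(x=6)
    f(x=5)
      f(x=4)
        f(x=3)
          f(x=2)
            f(x=1)
            -> return 1
          -> return 2
        -> return 6
      -> return 24
    -> return 120
  -> return 720
-> return 5040

Final answer: 5040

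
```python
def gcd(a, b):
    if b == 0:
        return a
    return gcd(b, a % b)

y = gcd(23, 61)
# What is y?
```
Call trace:
gcd(a=23, b=61)
  gcd(a=61, b=23)
    gcd(a=23, b=15)
      gcd(a=15, b=8)
        gcd(a=8, b=7)
          gcd(a=7, b=1)
            gcd(a=1, b=0)
            -> return 1
          -> return 1
        -> return 1
      -> return 1
    -> return 1
  -> return 1
-> return 1

Final answer: 1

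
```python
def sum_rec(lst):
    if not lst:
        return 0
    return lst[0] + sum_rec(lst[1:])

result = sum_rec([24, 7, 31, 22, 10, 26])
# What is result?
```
Call trace:
sum_rec(lst=[24, 7, 31, 22, 10, 26])
  sum_rec(lst=[7, 31, 22, 10, 26])
    sum_rec(lst=[31, 22, 10, 26])
      sum_rec(lst=[22, 10, 26])
        sum_rec(lst=[10, 26])
          sum_rec(lst=[26])
            sum_rec(lst=[])
            -> return 0
          -> return 26
        -> return 36
      -> return 58
    -> return 89
  -> return 96
-> return 120

Final answer: 120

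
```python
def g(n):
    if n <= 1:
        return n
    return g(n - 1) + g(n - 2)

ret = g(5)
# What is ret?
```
Call trace (a repeated sub-call is expanded the first time; later identical calls just restate its return value):
g(n=5)
  g(n=4)
    g(n=3)
      g(n=2)
        g(n=1)
        -> return 1
        g(n=0)
        -> return 0
      -> return 1
      g(n=1)
      -> return 1
    -> return 2
    g(n=2) -> return 1  (same call as traced above)
  -> return 3
  g(n=3) -> return 2  (same call as traced above)
-> return 5

Final answer: 5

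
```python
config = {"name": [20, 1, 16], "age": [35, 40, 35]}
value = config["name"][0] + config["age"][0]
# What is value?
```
Trace:
  config={'name': [20, 1, 16], 'age': [35, 40, 35]}
  config={'name': [20, 1, 16], 'age': [35, 40, 35]}, value=55

Final answer: 55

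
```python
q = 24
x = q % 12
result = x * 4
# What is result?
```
Trace:
  q=24
  q=24, x=0
  q=24, x=0, result=0

Final answer: 0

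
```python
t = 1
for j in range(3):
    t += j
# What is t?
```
Trace:
  t=1
  t=1, j=0
  t=2, j=1
  t=4, j=2

Final answer: 4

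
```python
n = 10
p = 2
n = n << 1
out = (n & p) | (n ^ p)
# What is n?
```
Trace:
  n=10
  n=10, p=2
  n=20, p=2
  n=20, p=2, out=22

Final answer: 20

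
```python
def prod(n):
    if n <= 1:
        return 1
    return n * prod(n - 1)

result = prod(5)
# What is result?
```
Call trace:
prod(n=5)
  prod(n=4)
    prod(n=3)
      prod(n=2)
        prod(n=1)
        -> return 1
      -> return 2
    -> return 6
  -> return 24
-> return 120

Final answer: 120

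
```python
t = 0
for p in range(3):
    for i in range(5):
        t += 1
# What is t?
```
Trace:
  t=0
  t=1, p=0, i=0
  t=2, p=0, i=1
  t=3, p=0, i=2
  t=4, p=0, i=3
  t=5, p=0, i=4
  t=6, p=1, i=0
  t=7, p=1, i=1
  t=8, p=1, i=2
  t=9, p=1, i=3
  t=10, p=1, i=4
  t=11, p=2, i=0
  t=12, p=2, i=1
  t=13, p=2, i=2
  t=14, p=2, i=3
  t=15, p=2, i=4

Final answer: 15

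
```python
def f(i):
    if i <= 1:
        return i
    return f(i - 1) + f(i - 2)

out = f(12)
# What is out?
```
Call trace (a repeated sub-call is expanded the first time; later identical calls just restate its return value):
f(i=12)
  f(i=11)
    f(i=10)
      f(i=9)
        f(i=8)
          f(i=7)
            f(i=6)
              f(i=5)
                f(i=4)
                  f(i=3)
                    f(i=2)
                      f(i=1)
                      -> return 1
                      f(i=0)
                      -> return 0
                    -> return 1
                    f(i=1)
                    -> return 1
                  -> return 2
                  f(i=2) -> return 1  (same call as traced above)
                -> return 3
                f(i=3) -> return 2  (same call as traced above)
              -> return 5
              f(i=4) -> return 3  (same call as traced above)
            -> return 8
            f(i=5) -> return 5  (same call as traced above)
          -> return 13
          f(i=6) -> return 8  (same call as traced above)
        -> return 21
        f(i=7) -> return 13  (same call as traced above)
      -> return 34
      f(i=8) -> return 21  (same call as traced above)
    -> return 55
    f(i=9) -> return 34  (same call as traced above)
  -> return 89
  f(i=10) -> return 55  (same call as traced above)
-> return 144

Final answer: 144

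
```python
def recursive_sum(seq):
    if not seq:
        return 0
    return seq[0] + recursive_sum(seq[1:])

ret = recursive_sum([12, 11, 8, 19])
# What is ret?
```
Call trace:
recursive_sum(seq=[12, 11, 8, 19])
  recursive_sum(seq=[11, 8, 19])
    recursive_sum(seq=[8, 19])
      recursive_sum(seq=[19])
        recursive_sum(seq=[])
        -> return 0
      -> return 19
    -> return 27
  -> return 38
-> return 50

Final answer: 50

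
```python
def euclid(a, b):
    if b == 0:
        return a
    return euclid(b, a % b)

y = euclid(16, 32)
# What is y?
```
Call trace:
euclid(a=16, b=32)
  euclid(a=32, b=16)
    euclid(a=16, b=0)
    -> return 16
  -> return 16
-> return 16

Final answer: 16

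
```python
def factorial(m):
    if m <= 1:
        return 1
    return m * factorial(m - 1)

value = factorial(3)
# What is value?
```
Call trace:
factorial(m=3)
  factorial(m=2)
    factorial(m=1)
    -> return 1
  -> return 2
-> return 6

Final answer: 6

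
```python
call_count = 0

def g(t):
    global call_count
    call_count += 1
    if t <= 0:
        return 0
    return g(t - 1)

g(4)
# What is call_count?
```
Call trace:
g(t=4)
  g(t=3)
    g(t=2)
      g(t=1)
        g(t=0)
        -> return 0
      -> return 0
    -> return 0
  -> return 0
-> return 0

call_count is incremented once per call. g is entered once for each t = 4, 3, 2, 1, 0 (the t <= 0 call returns without recursing), i.e. 4 + 1 calls.
call_count = 5

Final answer: 5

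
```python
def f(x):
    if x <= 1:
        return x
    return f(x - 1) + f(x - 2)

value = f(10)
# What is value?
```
Call trace (a repeated sub-call is expanded the first time; later identical calls just restate its return value):
f(x=10)
  f(x=9)
    f(x=8)
      f(x=7)
        f(x=6)
          f(x=5)
            f(x=4)
              f(x=3)
                f(x=2)
                  f(x=1)
                  -> return 1
                  f(x=0)
                  -> return 0
                -> return 1
                f(x=1)
                -> return 1
              -> return 2
              f(x=2) -> return 1  (same call as traced above)
            -> return 3
            f(x=3) -> return 2  (same call as traced above)
          -> return 5
          f(x=4) -> return 3  (same call as traced above)
        -> return 8
        f(x=5) -> return 5  (same call as traced above)
      -> return 13
      f(x=6) -> return 8  (same call as traced above)
    -> return 21
    f(x=7) -> return 13  (same call as traced above)
  -> return 34
  f(x=8) -> return 21  (same call as traced above)
-> return 55

Final answer: 55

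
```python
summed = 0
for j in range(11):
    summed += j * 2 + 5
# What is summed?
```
Trace:
  summed=0
  summed=5, j=0
  summed=12, j=1
  summed=21, j=2
  summed=32, j=3
  summed=45, j=4
  summed=60, j=5
  summed=77, j=6
  summed=96, j=7
  summed=117, j=8
  summed=140, j=9
  summed=165, j=10

Final answer: 165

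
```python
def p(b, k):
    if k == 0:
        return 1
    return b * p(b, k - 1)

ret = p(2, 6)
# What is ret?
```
Call trace:
p(b=2, k=6)
  p(b=2, k=5)
    p(b=2, k=4)
      p(b=2, k=3)
        p(b=2, k=2)
          p(b=2, k=1)
            p(b=2, k=0)
            -> return 1
          -> return 2
        -> return 4
      -> return 8
    -> return 16
  -> return 32
-> return 64

Final answer: 64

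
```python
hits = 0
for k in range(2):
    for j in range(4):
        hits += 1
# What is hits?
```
Trace:
  hits=0
  hits=1, k=0, j=0
  hits=2, k=0, j=1
  hits=3, k=0, j=2
  hits=4, k=0, j=3
  hits=5, k=1, j=0
  hits=6, k=1, j=1
  hits=7, k=1, j=2
  hits=8, k=1, j=3

Final answer: 8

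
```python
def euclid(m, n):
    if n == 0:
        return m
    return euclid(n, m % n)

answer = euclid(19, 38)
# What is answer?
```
Call trace:
euclid(m=19, n=38)
  euclid(m=38, n=19)
    euclid(m=19, n=0)
    -> return 19
  -> return 19
-> return 19

Final answer: 19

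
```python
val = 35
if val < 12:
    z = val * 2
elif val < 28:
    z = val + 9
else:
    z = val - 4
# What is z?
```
Trace:
  val=35
  val=35, z=31

Final answer: 31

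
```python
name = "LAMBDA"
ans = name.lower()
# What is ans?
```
Trace:
  name='LAMBDA'
  name='LAMBDA', ans='lambda'

Final answer: 'lambda'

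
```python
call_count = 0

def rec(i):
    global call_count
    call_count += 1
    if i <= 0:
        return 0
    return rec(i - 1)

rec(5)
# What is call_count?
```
Call trace:
rec(i=5)
  rec(i=4)
    rec(i=3)
      rec(i=2)
        rec(i=1)
          rec(i=0)
          -> return 0
        -> return 0
      -> return 0
    -> return 0
  -> return 0
-> return 0

call_count is incremented once per call. rec is entered once for each i = 5, 4, 3, 2, 1, 0 (the i <= 0 call returns without recursing), i.e. 5 + 1 calls.
call_count = 6

Final answer: 6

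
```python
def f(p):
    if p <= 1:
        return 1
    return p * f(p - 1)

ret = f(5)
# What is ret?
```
Call trace:
f(p=5)
  f(p=4)
    f(p=3)
      f(p=2)
        f(p=1)
        -> return 1
      -> return 2
    -> return 6
  -> return 24
-> return 120

Final answer: 120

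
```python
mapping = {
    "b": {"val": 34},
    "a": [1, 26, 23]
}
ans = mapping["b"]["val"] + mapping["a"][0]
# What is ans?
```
Trace:
  mapping={'b': {'val': 34}, 'a': [1, 26, 23]}
  mapping={'b': {'val': 34}, 'a': [1, 26, 23]}, ans=35

Final answer: 35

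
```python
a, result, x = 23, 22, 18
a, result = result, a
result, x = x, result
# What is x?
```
Trace:
  a=23, result=22, x=18
  a=22, result=23, x=18
  a=22, result=18, x=23

Final answer: 23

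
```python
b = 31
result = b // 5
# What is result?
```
Trace:
  b=31
  b=31, result=6

Final answer: 6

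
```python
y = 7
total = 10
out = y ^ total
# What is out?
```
Trace:
  y=7
  y=7, total=10
  y=7, total=10, out=13

Final answer: 13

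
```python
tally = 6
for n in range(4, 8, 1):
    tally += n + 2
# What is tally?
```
Trace:
  tally=6
  tally=12, n=4
  tally=19, n=5
  tally=27, n=6
  tally=36, n=7

Final answer: 36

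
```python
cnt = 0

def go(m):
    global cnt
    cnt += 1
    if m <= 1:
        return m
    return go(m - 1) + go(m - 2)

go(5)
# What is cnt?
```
Call trace (a repeated sub-call is expanded the first time; later identical calls just restate its return value):
go(m=5)
  go(m=4)
    go(m=3)
      go(m=2)
        go(m=1)
        -> return 1
        go(m=0)
        -> return 0
      -> return 1
      go(m=1)
      -> return 1
    -> return 2
    go(m=2) -> return 1  (same call as traced above)
  -> return 3
  go(m=3) -> return 2  (same call as traced above)
-> return 5

cnt is incremented once per call, so count the calls in each subtree. Let C(m) = number of calls made by go(m).
C(0) = C(1) = 1 (base case, no recursion); C(m) = 1 + C(m - 1) + C(m - 2) otherwise.
C(2) = 1 + C(1) + C(0) = 1 + 1 + 1 = 3
C(3) = 1 + C(2) + C(1) = 1 + 3 + 1 = 5
C(4) = 1 + C(3) + C(2) = 1 + 5 + 3 = 9
C(5) = 1 + C(4) + C(3) = 1 + 9 + 5 = 15
cnt = C(5) = 15

Final answer: 15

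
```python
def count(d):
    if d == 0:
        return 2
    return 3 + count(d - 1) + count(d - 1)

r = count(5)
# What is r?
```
Call trace (a repeated sub-call is expanded the first time; later identical calls just restate its return value):
count(d=5)
  count(d=4)
    count(d=3)
      count(d=2)
        count(d=1)
          count(d=0)
          -> return 2
          count(d=0)
          -> return 2
        -> return 7
        count(d=1) -> return 7  (same call as traced above)
      -> return 17
      count(d=2) -> return 17  (same call as traced above)
    -> return 37
    count(d=3) -> return 37  (same call as traced above)
  -> return 77
  count(d=4) -> return 77  (same call as traced above)
-> return 157

Final answer: 157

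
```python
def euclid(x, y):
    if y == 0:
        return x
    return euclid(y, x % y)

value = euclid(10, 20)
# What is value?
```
Call trace:
euclid(x=10, y=20)
  euclid(x=20, y=10)
    euclid(x=10, y=0)
    -> return 10
  -> return 10
-> return 10

Final answer: 10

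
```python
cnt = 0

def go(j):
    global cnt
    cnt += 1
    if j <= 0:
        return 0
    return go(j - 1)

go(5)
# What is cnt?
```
Call trace:
go(j=5)
  go(j=4)
    go(j=3)
      go(j=2)
        go(j=1)
          go(j=0)
          -> return 0
        -> return 0
      -> return 0
    -> return 0
  -> return 0
-> return 0

cnt is incremented once per call. go is entered once for each j = 5, 4, 3, 2, 1, 0 (the j <= 0 call returns without recursing), i.e. 5 + 1 calls.
cnt = 6

Final answer: 6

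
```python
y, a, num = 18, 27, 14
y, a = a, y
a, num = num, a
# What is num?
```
Trace:
  y=18, a=27, num=14
  y=27, a=18, num=14
  y=27, a=14, num=18

Final answer: 18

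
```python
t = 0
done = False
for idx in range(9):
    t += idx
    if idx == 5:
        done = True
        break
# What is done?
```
Trace:
  t=0
  t=0, done=False
  t=0, done=False, idx=0
  t=1, done=False, idx=1
  t=3, done=False, idx=2
  t=6, done=False, idx=3
  t=10, done=False, idx=4
  t=15, done=True, idx=5

Final answer: True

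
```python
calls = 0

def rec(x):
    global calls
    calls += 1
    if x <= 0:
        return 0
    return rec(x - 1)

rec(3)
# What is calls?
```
Call trace:
rec(x=3)
  rec(x=2)
    rec(x=1)
      rec(x=0)
      -> return 0
    -> return 0
  -> return 0
-> return 0

calls is incremented once per call. rec is entered once for each x = 3, 2, 1, 0 (the x <= 0 call returns without recursing), i.e. 3 + 1 calls.
calls = 4

Final answer: 4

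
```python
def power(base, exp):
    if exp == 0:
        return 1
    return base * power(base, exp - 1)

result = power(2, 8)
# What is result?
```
Call trace:
power(base=2, exp=8)
  power(base=2, exp=7)
    power(base=2, exp=6)
      power(base=2, exp=5)
        power(base=2, exp=4)
          power(base=2, exp=3)
            power(base=2, exp=2)
              power(base=2, exp=1)
                power(base=2, exp=0)
                -> return 1
              -> return 2
            -> return 4
          -> return 8
        -> return 16
      -> return 32
    -> return 64
  -> return 128
-> return 256

Final answer: 256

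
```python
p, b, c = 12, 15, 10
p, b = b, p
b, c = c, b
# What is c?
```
Trace:
  p=12, b=15, c=10
  p=15, b=12, c=10
  p=15, b=10, c=12

Final answer: 12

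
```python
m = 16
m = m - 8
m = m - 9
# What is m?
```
Trace:
  m=16
  m=8
  m=-1

Final answer: -1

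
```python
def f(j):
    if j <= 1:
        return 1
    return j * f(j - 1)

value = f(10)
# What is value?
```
Call trace:
f(j=10)
  f(j=9)
    f(j=8)
      f(j=7)
        f(j=6)
          f(j=5)
            f(j=4)
              f(j=3)
                f(j=2)
                  f(j=1)
                  -> return 1
                -> return 2
              -> return 6
            -> return 24
          -> return 120
        -> return 720
      -> return 5040
    -> return 40320
  -> return 362880
-> return 3628800

Final answer: 3628800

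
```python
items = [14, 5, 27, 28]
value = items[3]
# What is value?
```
Trace:
  items=[14, 5, 27, 28]
  items=[14, 5, 27, 28], value=28

Final answer: 28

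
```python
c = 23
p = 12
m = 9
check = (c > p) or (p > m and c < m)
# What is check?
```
Trace:
  c=23
  c=23, p=12
  c=23, p=12, m=9
  c=23, p=12, m=9, check=True

Final answer: True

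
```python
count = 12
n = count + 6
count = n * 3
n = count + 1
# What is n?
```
Trace:
  count=12
  count=12, n=18
  count=54, n=18
  count=54, n=55

Final answer: 55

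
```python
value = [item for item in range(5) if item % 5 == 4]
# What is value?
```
Trace:
  item=0
  item=1
  item=2
  item=3
  item=4
  value=[4]

Final answer: [4]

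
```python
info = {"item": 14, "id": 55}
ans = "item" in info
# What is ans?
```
Trace:
  info={'item': 14, 'id': 55}
  info={'item': 14, 'id': 55}, ans=True

Final answer: True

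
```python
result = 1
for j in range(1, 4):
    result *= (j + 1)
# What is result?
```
Trace:
  result=1
  result=2, j=1
  result=6, j=2
  result=24, j=3

Final answer: 24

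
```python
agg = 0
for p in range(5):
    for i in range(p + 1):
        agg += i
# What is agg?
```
Trace:
  agg=0
  agg=0, p=0, i=0
  agg=0, p=1, i=0
  agg=1, p=1, i=1
  agg=1, p=2, i=0
  agg=2, p=2, i=1
  agg=4, p=2, i=2
  agg=4, p=3, i=0
  agg=5, p=3, i=1
  agg=7, p=3, i=2
  agg=10, p=3, i=3
  agg=10, p=4, i=0
  agg=11, p=4, i=1
  agg=13, p=4, i=2
  agg=16, p=4, i=3
  agg=20, p=4, i=4

Final answer: 20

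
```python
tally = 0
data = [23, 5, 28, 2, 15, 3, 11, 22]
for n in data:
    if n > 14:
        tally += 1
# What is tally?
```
Trace:
  tally=0
  tally=1, n=23
  tally=1, n=5
  tally=2, n=28
  tally=2, n=2
  tally=3, n=15
  tally=3, n=3
  tally=3, n=11
  tally=4, n=22

Final answer: 4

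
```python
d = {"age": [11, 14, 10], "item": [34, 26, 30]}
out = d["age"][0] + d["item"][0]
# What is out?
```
Trace:
  d={'age': [11, 14, 10], 'item': [34, 26, 30]}
  d={'age': [11, 14, 10], 'item': [34, 26, 30]}, out=45

Final answer: 45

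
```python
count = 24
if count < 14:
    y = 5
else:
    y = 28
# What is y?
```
Trace:
  count=24
  count=24, y=28

Final answer: 28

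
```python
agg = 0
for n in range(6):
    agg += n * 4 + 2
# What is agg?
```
Trace:
  agg=0
  agg=2, n=0
  agg=8, n=1
  agg=18, n=2
  agg=32, n=3
  agg=50, n=4
  agg=72, n=5

Final answer: 72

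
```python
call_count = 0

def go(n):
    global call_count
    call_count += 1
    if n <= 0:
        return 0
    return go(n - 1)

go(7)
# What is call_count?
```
Call trace:
go(n=7)
  go(n=6)
    go(n=5)
      go(n=4)
        go(n=3)
          go(n=2)
            go(n=1)
              go(n=0)
              -> return 0
            -> return 0
          -> return 0
        -> return 0
      -> return 0
    -> return 0
  -> return 0
-> return 0

call_count is incremented once per call. go is entered once for each n = 7, 6, 5, 4, 3, 2, 1, 0 (the n <= 0 call returns without recursing), i.e. 7 + 1 calls.
call_count = 8

Final answer: 8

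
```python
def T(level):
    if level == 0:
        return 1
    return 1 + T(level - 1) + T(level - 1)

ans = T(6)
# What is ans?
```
Call trace (a repeated sub-call is expanded the first time; later identical calls just restate its return value):
T(level=6)
  T(level=5)
    T(level=4)
      T(level=3)
        T(level=2)
          T(level=1)
            T(level=0)
            -> return 1
            T(level=0)
            -> return 1
          -> return 3
          T(level=1) -> return 3  (same call as traced above)
        -> return 7
        T(level=2) -> return 7  (same call as traced above)
      -> return 15
      T(level=3) -> return 15  (same call as traced above)
    -> return 31
    T(level=4) -> return 31  (same call as traced above)
  -> return 63
  T(level=5) -> return 63  (same call as traced above)
-> return 127

Final answer: 127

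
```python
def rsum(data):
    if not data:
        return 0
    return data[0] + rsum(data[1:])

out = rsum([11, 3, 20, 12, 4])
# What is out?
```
Call trace:
rsum(data=[11, 3, 20, 12, 4])
  rsum(data=[3, 20, 12, 4])
    rsum(data=[20, 12, 4])
      rsum(data=[12, 4])
        rsum(data=[4])
          rsum(data=[])
          -> return 0
        -> return 4
      -> return 16
    -> return 36
  -> return 39
-> return 50

Final answer: 50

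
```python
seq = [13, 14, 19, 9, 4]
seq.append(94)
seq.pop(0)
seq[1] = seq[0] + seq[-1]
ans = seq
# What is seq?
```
Trace:
  seq=[13, 14, 19, 9, 4]
  seq=[13, 14, 19, 9, 4, 94]
  seq=[14, 19, 9, 4, 94]
  seq=[14, 108, 9, 4, 94]
  seq=[14, 108, 9, 4, 94], ans=[14, 108, 9, 4, 94]

Final answer: [14, 108, 9, 4, 94]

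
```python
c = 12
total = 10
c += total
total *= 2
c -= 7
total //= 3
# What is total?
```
Trace:
  c=12
  c=12, total=10
  c=22, total=10
  c=22, total=20
  c=15, total=20
  c=15, total=6

Final answer: 6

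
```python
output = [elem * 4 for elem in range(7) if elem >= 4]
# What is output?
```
Trace:
  elem=0
  elem=1
  elem=2
  elem=3
  elem=4
  elem=5
  elem=6
  output=[16, 20, 24]

Final answer: [16, 20, 24]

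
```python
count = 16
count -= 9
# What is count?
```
Trace:
  count=16
  count=7

Final answer: 7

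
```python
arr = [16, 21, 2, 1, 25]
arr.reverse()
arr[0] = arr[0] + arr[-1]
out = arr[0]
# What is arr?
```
Trace:
  arr=[16, 21, 2, 1, 25]
  arr=[25, 1, 2, 21, 16]
  arr=[41, 1, 2, 21, 16]
  arr=[41, 1, 2, 21, 16], out=41

Final answer: [41, 1, 2, 21, 16]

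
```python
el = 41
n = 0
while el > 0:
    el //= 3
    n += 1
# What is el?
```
Trace:
  el=41
  el=41, n=0
  el=13, n=1
  el=4, n=2
  el=1, n=3
  el=0, n=4

Final answer: 0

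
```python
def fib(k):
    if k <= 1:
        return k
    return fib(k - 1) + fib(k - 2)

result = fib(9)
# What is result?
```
Call trace (a repeated sub-call is expanded the first time; later identical calls just restate its return value):
fib(k=9)
  fib(k=8)
    fib(k=7)
      fib(k=6)
        fib(k=5)
          fib(k=4)
            fib(k=3)
              fib(k=2)
                fib(k=1)
                -> return 1
                fib(k=0)
                -> return 0
              -> return 1
              fib(k=1)
              -> return 1
            -> return 2
            fib(k=2) -> return 1  (same call as traced above)
          -> return 3
          fib(k=3) -> return 2  (same call as traced above)
        -> return 5
        fib(k=4) -> return 3  (same call as traced above)
      -> return 8
      fib(k=5) -> return 5  (same call as traced above)
    -> return 13
    fib(k=6) -> return 8  (same call as traced above)
  -> return 21
  fib(k=7) -> return 13  (same call as traced above)
-> return 34

Final answer: 34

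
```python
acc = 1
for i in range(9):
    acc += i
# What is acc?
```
Trace:
  acc=1
  acc=1, i=0
  acc=2, i=1
  acc=4, i=2
  acc=7, i=3
  acc=11, i=4
  acc=16, i=5
  acc=22, i=6
  acc=29, i=7
  acc=37, i=8

Final answer: 37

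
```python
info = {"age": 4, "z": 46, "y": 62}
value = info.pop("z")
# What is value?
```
Trace:
  info={'age': 4, 'z': 46, 'y': 62}
  info={'age': 4, 'y': 62}, value=46

Final answer: 46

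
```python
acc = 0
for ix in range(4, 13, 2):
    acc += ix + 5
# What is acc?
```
Trace:
  acc=0
  acc=9, ix=4
  acc=20, ix=6
  acc=33, ix=8
  acc=48, ix=10
  acc=65, ix=12

Final answer: 65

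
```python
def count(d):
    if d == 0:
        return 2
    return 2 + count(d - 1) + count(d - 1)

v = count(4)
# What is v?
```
Call trace (a repeated sub-call is expanded the first time; later identical calls just restate its return value):
count(d=4)
  count(d=3)
    count(d=2)
      count(d=1)
        count(d=0)
        -> return 2
        count(d=0)
        -> return 2
      -> return 6
      count(d=1) -> return 6  (same call as traced above)
    -> return 14
    count(d=2) -> return 14  (same call as traced above)
  -> return 30
  count(d=3) -> return 30  (same call as traced above)
-> return 62

Final answer: 62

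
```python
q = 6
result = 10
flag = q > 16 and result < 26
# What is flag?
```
Trace:
  q=6
  q=6, result=10
  q=6, result=10, flag=False

Final answer: False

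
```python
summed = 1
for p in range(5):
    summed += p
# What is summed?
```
Trace:
  summed=1
  summed=1, p=0
  summed=2, p=1
  summed=4, p=2
  summed=7, p=3
  summed=11, p=4

Final answer: 11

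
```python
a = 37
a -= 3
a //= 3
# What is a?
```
Trace:
  a=37
  a=34
  a=11

Final answer: 11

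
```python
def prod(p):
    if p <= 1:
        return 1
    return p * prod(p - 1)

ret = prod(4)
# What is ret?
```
Call trace:
prod(p=4)
  prod(p=3)
    prod(p=2)
      prod(p=1)
      -> return 1
    -> return 2
  -> return 6
-> return 24

Final answer: 24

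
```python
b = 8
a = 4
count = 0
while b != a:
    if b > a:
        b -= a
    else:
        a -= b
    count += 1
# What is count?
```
Trace:
  b=8
  b=8, a=4
  b=8, a=4, count=0
  b=4, a=4, count=1

Final answer: 1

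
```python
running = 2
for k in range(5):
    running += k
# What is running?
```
Trace:
  running=2
  running=2, k=0
  running=3, k=1
  running=5, k=2
  running=8, k=3
  running=12, k=4

Final answer: 12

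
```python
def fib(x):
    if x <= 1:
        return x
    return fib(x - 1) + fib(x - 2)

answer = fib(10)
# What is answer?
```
Call trace (a repeated sub-call is expanded the first time; later identical calls just restate its return value):
fib(x=10)
  fib(x=9)
    fib(x=8)
      fib(x=7)
        fib(x=6)
          fib(x=5)
            fib(x=4)
              fib(x=3)
                fib(x=2)
                  fib(x=1)
                  -> return 1
                  fib(x=0)
                  -> return 0
                -> return 1
                fib(x=1)
                -> return 1
              -> return 2
              fib(x=2) -> return 1  (same call as traced above)
            -> return 3
            fib(x=3) -> return 2  (same call as traced above)
          -> return 5
          fib(x=4) -> return 3  (same call as traced above)
        -> return 8
        fib(x=5) -> return 5  (same call as traced above)
      -> return 13
      fib(x=6) -> return 8  (same call as traced above)
    -> return 21
    fib(x=7) -> return 13  (same call as traced above)
  -> return 34
  fib(x=8) -> return 21  (same call as traced above)
-> return 55

Final answer: 55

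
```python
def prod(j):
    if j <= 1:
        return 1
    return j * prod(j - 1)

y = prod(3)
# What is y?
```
Call trace:
prod(j=3)
  prod(j=2)
    prod(j=1)
    -> return 1
  -> return 2
-> return 6

Final answer: 6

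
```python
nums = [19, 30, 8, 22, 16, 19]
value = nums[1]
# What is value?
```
Trace:
  nums=[19, 30, 8, 22, 16, 19]
  nums=[19, 30, 8, 22, 16, 19], value=30

Final answer: 30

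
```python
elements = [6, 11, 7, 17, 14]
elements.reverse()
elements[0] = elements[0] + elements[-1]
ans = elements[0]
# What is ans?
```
Trace:
  elements=[6, 11, 7, 17, 14]
  elements=[14, 17, 7, 11, 6]
  elements=[20, 17, 7, 11, 6]
  elements=[20, 17, 7, 11, 6], ans=20

Final answer: 20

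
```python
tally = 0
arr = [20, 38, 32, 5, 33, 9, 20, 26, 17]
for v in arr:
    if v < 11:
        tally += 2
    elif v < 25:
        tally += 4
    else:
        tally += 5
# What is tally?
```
Trace:
  tally=0
  tally=4, v=20
  tally=9, v=38
  tally=14, v=32
  tally=16, v=5
  tally=21, v=33
  tally=23, v=9
  tally=27, v=20
  tally=32, v=26
  tally=36, v=17

Final answer: 36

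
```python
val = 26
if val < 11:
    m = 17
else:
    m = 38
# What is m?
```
Trace:
  val=26
  val=26, m=38

Final answer: 38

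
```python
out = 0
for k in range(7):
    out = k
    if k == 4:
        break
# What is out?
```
Trace:
  out=0
  out=0, k=0
  out=1, k=1
  out=2, k=2
  out=3, k=3
  out=4, k=4

Final answer: 4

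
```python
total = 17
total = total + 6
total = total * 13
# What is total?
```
Trace:
  total=17
  total=23
  total=299

Final answer: 299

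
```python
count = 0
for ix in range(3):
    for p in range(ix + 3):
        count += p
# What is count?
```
Trace:
  count=0
  count=0, ix=0, p=0
  count=1, ix=0, p=1
  count=3, ix=0, p=2
  count=3, ix=1, p=0
  count=4, ix=1, p=1
  count=6, ix=1, p=2
  count=9, ix=1, p=3
  count=9, ix=2, p=0
  count=10, ix=2, p=1
  count=12, ix=2, p=2
  count=15, ix=2, p=3
  count=19, ix=2, p=4

Final answer: 19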